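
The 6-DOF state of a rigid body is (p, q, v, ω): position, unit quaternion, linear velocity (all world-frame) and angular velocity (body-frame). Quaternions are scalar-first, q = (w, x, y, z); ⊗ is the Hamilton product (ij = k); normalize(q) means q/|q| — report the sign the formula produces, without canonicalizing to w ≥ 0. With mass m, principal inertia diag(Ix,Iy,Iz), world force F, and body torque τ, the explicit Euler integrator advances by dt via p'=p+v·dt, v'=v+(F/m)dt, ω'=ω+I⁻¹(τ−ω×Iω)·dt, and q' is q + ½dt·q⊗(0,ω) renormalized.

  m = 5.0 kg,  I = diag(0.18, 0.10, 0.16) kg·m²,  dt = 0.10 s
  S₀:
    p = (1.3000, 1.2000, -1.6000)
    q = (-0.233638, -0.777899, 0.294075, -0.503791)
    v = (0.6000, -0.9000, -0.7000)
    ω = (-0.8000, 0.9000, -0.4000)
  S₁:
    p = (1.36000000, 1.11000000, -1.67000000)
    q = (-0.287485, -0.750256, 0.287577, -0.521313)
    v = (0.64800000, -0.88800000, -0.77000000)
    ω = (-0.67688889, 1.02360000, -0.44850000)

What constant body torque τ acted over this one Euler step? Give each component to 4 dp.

rate change Δω = (0.12311111, 0.12360000, -0.04850000)
applied torque τ = (0.2000, 0.1300, -0.0200)

τ = (0.2000, 0.1300, -0.0200)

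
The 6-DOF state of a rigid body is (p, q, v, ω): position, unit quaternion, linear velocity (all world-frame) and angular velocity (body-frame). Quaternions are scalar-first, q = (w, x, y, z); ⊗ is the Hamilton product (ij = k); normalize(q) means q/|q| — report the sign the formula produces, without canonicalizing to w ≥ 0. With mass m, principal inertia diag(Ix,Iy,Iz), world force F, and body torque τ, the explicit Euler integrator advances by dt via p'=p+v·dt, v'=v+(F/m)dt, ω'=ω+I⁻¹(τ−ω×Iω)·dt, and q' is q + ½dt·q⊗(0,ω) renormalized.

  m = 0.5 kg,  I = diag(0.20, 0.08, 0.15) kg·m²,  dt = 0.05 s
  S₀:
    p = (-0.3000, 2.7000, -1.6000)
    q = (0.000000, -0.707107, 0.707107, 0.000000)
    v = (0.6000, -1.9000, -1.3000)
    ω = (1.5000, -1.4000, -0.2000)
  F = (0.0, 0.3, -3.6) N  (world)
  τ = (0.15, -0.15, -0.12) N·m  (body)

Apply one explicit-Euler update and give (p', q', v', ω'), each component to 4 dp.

a = (0.0000, 0.6000, -7.2000)
p + v·dt = (-0.2700, 2.6050, -1.6650)
v + (F/m)dt = (0.6000, -1.8700, -1.6600)
ω×(Iω) gyroscopic = (0.0196, -0.0150, 0.2520)
(τ − ω×Iω)/I = (0.6520, -1.6875, -2.4800)
new body rate ω' = (1.5326, -1.4844, -0.3240)
Hamilton product q⊗(0,ω) = (2.0506103, -0.1414214, -0.1414214, -0.0707107)
q' = normalize(q + ½dt·q⊗(0,ω)) = (0.0512, -0.7097, 0.7026, -0.0018)

p' = (-0.2700, 2.6050, -1.6650)
q' = (0.0512, -0.7097, 0.7026, -0.0018)
v' = (0.6000, -1.8700, -1.6600)
ω' = (1.5326, -1.4844, -0.3240)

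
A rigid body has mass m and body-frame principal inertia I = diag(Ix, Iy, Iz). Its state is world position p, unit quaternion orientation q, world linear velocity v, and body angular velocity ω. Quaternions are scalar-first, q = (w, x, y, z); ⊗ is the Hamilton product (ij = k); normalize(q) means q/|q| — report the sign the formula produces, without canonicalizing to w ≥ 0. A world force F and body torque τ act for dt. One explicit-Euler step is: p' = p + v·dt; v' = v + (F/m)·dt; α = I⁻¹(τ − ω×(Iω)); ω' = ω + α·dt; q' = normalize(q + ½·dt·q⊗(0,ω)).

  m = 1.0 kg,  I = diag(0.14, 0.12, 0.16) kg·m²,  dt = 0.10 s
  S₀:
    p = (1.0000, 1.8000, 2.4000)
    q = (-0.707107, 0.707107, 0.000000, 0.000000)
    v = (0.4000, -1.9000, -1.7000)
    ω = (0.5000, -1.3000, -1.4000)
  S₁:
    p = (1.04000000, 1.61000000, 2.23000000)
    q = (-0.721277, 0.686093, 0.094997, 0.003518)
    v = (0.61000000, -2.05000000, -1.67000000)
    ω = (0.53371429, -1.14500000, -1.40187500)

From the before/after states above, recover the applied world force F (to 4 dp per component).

Δv = v₁−v₀ = (0.21000000, -0.15000000, 0.03000000)
F = m·Δv/dt = (2.1000, -1.5000, 0.3000)

F = (2.1000, -1.5000, 0.3000)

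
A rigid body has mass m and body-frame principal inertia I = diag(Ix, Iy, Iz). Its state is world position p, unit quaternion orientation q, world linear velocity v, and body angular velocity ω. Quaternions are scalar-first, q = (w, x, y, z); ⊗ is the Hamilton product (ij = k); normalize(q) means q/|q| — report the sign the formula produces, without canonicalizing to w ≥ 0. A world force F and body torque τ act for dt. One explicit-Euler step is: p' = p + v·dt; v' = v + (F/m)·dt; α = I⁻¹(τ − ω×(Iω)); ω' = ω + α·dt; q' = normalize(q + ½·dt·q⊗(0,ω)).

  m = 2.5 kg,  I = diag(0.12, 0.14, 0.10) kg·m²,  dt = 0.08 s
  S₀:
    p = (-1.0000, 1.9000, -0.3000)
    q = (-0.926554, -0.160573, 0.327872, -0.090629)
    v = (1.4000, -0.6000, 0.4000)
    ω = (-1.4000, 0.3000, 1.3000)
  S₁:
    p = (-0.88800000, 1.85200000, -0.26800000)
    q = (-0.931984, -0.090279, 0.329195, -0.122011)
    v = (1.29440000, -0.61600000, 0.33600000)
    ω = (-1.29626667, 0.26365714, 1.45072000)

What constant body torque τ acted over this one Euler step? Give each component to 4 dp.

Δω = ω₁−ω₀ = (0.10373333, -0.03634286, 0.15072000)
τ = I·(Δω/dt) + ω₀×(Iω₀) = (0.1400, -0.1000, 0.1800)

τ = (0.1400, -0.1000, 0.1800)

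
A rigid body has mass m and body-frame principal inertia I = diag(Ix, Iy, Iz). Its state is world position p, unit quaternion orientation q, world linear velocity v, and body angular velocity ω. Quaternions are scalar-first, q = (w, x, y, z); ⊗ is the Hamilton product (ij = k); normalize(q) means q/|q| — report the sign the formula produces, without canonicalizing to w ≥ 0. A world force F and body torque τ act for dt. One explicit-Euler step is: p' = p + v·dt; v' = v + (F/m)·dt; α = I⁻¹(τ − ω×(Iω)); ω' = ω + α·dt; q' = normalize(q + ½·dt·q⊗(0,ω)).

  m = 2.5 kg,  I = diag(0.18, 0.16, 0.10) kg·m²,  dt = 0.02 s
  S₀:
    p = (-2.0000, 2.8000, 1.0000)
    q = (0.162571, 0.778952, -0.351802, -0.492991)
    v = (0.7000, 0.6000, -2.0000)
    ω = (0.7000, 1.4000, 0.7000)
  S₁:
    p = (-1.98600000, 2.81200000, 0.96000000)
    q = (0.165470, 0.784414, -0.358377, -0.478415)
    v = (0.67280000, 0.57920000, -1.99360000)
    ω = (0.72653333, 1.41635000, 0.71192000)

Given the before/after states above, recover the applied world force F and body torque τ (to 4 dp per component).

F = (-3.4000, -2.6000, 0.8000)
τ = (0.1800, 0.1700, 0.0400)

v₁ − v₀ = (-0.02720000, -0.02080000, 0.00640000)
applied force F = (-3.4000, -2.6000, 0.8000)
rate change Δω = (0.02653333, 0.01635000, 0.01192000)
precession coupling = (-0.0588, 0.0392, -0.0196)
τ = I·(Δω/dt) + ω₀×(Iω₀) = (0.1800, 0.1700, 0.0400)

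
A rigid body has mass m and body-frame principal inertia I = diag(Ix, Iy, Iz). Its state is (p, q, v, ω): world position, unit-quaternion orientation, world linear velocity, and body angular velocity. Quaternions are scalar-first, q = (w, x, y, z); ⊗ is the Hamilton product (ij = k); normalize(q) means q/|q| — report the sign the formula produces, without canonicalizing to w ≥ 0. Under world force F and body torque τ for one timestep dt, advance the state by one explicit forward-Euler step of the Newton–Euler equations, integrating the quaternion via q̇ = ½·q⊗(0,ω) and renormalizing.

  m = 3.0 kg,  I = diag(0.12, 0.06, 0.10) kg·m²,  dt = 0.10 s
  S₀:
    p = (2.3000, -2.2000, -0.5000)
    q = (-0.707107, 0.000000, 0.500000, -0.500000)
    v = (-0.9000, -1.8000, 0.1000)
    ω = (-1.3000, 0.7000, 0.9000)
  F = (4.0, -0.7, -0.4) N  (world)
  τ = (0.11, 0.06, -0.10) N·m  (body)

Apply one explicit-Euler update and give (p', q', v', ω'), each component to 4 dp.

p' = (2.2100, -2.3800, -0.4900)
q' = (-0.6995, 0.0856, 0.5059, -0.4975)
v' = (-0.7667, -1.8233, 0.0867)
ω' = (-1.2293, 0.8390, 0.7454)

precession coupling ω×(Iω) = (0.0252, -0.0234, 0.0546)
(τ − ω×Iω)/I = (0.7067, 1.3900, -1.5460)
ω' = ω + α·dt = (-1.2293, 0.8390, 0.7454)
Hamilton product q⊗(0,ω) = (0.1000000, 1.7192391, 0.1550251, 0.0136037)
updated quaternion q' = (-0.6995, 0.0856, 0.5059, -0.4975)
a = (1.3333, -0.2333, -0.1333)
new position p' = (2.2100, -2.3800, -0.4900)
new velocity v' = (-0.7667, -1.8233, 0.0867)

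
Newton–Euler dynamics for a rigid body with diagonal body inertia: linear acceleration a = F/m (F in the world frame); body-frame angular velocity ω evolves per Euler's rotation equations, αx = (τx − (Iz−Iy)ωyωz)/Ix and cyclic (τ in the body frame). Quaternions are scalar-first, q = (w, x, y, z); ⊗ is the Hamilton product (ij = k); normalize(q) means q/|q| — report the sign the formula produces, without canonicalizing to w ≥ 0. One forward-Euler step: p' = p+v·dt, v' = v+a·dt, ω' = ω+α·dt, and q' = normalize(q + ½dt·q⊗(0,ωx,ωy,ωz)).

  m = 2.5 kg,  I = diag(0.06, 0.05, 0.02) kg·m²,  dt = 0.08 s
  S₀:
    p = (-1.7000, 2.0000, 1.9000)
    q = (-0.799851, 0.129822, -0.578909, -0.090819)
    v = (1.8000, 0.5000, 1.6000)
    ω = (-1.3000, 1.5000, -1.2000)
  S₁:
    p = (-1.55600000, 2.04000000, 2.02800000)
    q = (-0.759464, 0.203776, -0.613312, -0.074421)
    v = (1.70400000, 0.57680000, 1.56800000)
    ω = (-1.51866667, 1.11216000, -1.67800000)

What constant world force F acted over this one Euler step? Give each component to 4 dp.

F = (-3.0000, 2.4000, -1.0000)

velocity change Δv = (-0.09600000, 0.07680000, -0.03200000)
applied force F = (-3.0000, 2.4000, -1.0000)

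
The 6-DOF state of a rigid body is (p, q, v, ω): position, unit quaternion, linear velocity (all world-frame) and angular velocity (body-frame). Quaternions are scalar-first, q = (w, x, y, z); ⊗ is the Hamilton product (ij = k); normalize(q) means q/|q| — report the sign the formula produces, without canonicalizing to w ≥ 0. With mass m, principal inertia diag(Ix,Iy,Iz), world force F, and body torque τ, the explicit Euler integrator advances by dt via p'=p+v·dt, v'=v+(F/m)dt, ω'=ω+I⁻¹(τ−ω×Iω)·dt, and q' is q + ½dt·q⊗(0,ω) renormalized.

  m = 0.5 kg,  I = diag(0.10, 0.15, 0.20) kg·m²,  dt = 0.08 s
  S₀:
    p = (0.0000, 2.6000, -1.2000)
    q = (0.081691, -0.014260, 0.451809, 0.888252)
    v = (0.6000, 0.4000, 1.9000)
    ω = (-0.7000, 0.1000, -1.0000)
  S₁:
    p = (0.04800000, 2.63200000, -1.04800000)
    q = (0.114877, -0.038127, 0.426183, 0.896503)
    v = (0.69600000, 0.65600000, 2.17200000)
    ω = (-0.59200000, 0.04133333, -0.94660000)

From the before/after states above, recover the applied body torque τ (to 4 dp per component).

rate change Δω = (0.10800000, -0.05866667, 0.05340000)
applied torque τ = (0.1300, -0.1800, 0.1300)

τ = (0.1300, -0.1800, 0.1300)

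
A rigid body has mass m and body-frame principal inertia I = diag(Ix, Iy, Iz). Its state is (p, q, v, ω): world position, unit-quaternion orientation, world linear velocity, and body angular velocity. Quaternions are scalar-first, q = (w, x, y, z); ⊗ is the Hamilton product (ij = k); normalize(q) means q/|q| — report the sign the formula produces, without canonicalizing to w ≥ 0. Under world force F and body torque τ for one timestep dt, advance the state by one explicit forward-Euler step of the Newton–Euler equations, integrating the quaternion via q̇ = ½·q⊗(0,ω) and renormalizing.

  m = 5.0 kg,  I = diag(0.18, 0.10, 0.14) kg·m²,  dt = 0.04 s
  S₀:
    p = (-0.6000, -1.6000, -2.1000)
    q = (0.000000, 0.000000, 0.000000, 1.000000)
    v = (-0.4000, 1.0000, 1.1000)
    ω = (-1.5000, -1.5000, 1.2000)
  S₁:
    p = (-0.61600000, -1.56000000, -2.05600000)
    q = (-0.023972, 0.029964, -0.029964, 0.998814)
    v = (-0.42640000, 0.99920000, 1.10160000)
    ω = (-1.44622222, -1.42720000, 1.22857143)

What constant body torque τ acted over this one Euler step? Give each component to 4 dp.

τ = (0.1700, 0.1100, -0.0800)

ω₁ − ω₀ = (0.05377778, 0.07280000, 0.02857143)
ω₀×(Iω₀) = (-0.0720, -0.0720, -0.1800)
applied torque τ = (0.1700, 0.1100, -0.0800)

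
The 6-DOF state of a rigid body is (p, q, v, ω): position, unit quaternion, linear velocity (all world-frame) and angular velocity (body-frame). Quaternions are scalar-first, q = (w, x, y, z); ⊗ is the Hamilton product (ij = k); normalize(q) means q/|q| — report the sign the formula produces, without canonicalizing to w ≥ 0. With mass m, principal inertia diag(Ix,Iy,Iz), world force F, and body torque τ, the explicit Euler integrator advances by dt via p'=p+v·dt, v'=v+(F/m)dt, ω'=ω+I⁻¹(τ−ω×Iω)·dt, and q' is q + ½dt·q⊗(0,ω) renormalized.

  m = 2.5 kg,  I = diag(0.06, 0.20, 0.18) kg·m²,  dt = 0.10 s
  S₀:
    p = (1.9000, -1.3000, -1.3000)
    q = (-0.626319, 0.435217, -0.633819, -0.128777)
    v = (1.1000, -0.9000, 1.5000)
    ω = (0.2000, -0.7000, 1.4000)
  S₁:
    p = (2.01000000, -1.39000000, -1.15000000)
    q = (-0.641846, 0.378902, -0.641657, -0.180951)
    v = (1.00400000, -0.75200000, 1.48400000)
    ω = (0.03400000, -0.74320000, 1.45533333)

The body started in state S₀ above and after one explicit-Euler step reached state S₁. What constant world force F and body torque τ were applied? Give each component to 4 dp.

F = (-2.4000, 3.7000, -0.4000)
τ = (-0.0800, -0.1200, 0.0800)

Δv = v₁−v₀ = (-0.09600000, 0.14800000, -0.01600000)
applied force F = (-2.4000, 3.7000, -0.4000)
ω₁ − ω₀ = (-0.16600000, -0.04320000, 0.05533333)
applied torque τ = (-0.0800, -0.1200, 0.0800)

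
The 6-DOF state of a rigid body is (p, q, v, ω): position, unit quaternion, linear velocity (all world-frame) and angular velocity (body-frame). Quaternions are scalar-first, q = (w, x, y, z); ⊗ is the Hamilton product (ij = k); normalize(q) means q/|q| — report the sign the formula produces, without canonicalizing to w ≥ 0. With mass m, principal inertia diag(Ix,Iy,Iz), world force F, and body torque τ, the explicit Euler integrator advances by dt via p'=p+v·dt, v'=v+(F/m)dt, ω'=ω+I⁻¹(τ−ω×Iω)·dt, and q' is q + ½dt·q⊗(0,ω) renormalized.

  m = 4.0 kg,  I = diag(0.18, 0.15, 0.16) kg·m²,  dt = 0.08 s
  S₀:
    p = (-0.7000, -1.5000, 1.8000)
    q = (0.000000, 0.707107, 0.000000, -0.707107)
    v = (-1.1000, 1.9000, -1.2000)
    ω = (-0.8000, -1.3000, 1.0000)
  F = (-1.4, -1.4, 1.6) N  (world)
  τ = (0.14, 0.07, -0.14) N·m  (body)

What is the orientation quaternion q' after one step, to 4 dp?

Hamilton product q⊗(0,ω) = (1.2727926, -0.9192391, -0.1414214, -0.9192391)
q' = normalize(q + ½dt·q⊗(0,ω)) = (0.0508, 0.6686, -0.0056, -0.7419)

q' = (0.0508, 0.6686, -0.0056, -0.7419)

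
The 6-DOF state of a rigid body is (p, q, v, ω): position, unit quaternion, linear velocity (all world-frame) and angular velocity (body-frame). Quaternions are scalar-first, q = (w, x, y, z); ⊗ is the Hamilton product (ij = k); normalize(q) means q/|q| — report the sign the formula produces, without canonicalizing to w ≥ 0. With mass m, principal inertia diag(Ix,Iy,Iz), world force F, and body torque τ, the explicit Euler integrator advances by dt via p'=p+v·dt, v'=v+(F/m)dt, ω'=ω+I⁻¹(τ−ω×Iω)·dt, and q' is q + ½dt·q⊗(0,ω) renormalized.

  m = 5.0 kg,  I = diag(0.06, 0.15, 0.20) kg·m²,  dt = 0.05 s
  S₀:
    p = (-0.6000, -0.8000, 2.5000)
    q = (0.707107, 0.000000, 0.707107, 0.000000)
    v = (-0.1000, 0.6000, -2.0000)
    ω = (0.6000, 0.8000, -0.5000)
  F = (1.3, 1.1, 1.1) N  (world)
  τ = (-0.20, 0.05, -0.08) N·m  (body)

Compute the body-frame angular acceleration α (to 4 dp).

gyro term ω×Iω = (-0.0200, 0.0420, 0.0432)
angular accel α = (-3.0000, 0.0533, -0.6160)

α = (-3.0000, 0.0533, -0.6160)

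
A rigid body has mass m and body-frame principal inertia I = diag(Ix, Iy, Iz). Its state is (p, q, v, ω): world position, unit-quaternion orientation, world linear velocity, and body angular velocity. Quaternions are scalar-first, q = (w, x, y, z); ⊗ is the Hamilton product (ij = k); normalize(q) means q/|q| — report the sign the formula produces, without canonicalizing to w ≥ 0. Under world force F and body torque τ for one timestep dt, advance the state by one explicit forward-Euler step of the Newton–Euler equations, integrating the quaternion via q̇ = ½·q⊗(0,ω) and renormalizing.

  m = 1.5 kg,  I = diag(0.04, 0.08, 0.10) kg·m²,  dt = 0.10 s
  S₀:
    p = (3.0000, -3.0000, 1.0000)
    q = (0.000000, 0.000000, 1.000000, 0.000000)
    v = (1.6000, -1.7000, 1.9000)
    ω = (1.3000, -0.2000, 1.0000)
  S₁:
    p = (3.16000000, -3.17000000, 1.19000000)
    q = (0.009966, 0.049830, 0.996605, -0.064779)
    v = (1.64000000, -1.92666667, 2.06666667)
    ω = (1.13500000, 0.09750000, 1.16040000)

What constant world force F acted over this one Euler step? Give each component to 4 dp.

velocity change Δv = (0.04000000, -0.22666667, 0.16666667)
applied force F = (0.6000, -3.4000, 2.5000)

F = (0.6000, -3.4000, 2.5000)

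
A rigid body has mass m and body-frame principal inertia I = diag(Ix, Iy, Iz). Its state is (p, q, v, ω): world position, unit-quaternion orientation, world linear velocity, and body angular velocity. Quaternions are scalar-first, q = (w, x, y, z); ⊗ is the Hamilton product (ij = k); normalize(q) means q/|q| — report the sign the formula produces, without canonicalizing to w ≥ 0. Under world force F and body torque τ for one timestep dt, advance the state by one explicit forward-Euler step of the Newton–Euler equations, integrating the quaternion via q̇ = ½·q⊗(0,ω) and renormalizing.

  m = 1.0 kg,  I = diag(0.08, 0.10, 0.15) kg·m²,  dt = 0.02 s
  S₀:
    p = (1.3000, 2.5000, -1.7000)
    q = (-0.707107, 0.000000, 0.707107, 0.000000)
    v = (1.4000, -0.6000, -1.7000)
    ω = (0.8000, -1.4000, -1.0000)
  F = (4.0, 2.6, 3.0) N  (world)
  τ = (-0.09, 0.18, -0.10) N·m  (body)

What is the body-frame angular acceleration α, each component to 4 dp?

ω×(Iω) gyroscopic = (0.0700, 0.0560, -0.0224)
α = I⁻¹(τ − ω×Iω) = (-2.0000, 1.2400, -0.5173)

α = (-2.0000, 1.2400, -0.5173)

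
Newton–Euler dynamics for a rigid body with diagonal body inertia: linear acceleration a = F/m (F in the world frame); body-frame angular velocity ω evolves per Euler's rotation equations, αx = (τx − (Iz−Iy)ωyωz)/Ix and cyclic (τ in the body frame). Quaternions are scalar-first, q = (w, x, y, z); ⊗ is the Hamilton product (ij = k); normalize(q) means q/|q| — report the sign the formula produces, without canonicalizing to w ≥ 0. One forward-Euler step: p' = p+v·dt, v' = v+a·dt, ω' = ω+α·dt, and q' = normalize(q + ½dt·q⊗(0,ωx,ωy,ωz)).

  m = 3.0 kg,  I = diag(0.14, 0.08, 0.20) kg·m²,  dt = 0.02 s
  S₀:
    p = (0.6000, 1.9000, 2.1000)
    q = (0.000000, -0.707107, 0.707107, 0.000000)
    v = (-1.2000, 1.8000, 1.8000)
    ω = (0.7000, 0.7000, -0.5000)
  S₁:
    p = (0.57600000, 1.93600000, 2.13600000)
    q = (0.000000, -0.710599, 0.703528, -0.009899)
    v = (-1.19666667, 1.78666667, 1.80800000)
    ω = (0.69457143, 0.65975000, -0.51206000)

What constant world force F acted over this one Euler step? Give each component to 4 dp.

F = (0.5000, -2.0000, 1.2000)

v₁ − v₀ = (0.00333333, -0.01333333, 0.00800000)
applied force F = (0.5000, -2.0000, 1.2000)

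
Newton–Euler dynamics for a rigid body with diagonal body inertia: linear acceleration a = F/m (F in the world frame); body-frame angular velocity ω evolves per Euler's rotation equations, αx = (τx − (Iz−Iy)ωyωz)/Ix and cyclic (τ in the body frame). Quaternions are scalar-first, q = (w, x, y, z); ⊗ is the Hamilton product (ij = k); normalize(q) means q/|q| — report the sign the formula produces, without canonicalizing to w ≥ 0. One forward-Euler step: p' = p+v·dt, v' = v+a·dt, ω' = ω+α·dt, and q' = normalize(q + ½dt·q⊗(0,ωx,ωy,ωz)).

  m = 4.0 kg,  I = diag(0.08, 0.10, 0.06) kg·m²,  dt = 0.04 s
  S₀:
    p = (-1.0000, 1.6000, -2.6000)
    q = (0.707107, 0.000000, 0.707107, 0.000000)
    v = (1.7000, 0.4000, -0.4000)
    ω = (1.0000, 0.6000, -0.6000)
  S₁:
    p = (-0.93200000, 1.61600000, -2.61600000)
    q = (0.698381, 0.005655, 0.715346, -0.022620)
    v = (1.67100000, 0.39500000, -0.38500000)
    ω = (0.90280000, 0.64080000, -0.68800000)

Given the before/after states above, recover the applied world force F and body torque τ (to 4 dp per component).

rate change Δω = (-0.09720000, 0.04080000, -0.08800000)
precession coupling = (0.0144, -0.0120, 0.0120)
I·α + gyro = (-0.1800, 0.0900, -0.1200)
v₁ − v₀ = (-0.02900000, -0.00500000, 0.01500000)
F = m·Δv/dt = (-2.9000, -0.5000, 1.5000)

F = (-2.9000, -0.5000, 1.5000)
τ = (-0.1800, 0.0900, -0.1200)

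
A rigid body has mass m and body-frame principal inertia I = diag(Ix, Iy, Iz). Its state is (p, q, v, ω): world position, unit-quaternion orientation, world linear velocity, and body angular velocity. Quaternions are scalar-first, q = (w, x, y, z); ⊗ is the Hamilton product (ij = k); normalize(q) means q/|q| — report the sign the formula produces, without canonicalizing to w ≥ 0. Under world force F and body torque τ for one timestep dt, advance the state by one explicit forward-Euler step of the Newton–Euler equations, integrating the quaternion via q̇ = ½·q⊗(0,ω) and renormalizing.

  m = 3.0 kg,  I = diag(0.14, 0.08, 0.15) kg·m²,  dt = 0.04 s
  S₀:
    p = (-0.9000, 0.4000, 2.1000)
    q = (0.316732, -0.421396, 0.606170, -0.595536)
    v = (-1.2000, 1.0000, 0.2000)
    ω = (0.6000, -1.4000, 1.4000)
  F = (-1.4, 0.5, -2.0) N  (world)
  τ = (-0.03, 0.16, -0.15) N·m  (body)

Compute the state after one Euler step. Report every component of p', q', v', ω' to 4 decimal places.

a = F/m = (-0.4667, 0.1667, -0.6667)
p + v·dt = (-0.9480, 0.4400, 2.1080)
v' = v + a·dt = (-1.2187, 1.0067, 0.1733)
α = I⁻¹(τ − ω×Iω) = (0.7657, 2.1050, -1.3360)
ω' = ω + α·dt = (0.6306, -1.3158, 1.3466)
q⊗(0,ω) = (1.9352260, 0.2049268, -0.2107920, 0.6696772)
q' = normalize(q + ½dt·q⊗(0,ω)) = (0.3551, -0.4169, 0.6014, -0.5816)

p' = (-0.9480, 0.4400, 2.1080)
q' = (0.3551, -0.4169, 0.6014, -0.5816)
v' = (-1.2187, 1.0067, 0.1733)
ω' = (0.6306, -1.3158, 1.3466)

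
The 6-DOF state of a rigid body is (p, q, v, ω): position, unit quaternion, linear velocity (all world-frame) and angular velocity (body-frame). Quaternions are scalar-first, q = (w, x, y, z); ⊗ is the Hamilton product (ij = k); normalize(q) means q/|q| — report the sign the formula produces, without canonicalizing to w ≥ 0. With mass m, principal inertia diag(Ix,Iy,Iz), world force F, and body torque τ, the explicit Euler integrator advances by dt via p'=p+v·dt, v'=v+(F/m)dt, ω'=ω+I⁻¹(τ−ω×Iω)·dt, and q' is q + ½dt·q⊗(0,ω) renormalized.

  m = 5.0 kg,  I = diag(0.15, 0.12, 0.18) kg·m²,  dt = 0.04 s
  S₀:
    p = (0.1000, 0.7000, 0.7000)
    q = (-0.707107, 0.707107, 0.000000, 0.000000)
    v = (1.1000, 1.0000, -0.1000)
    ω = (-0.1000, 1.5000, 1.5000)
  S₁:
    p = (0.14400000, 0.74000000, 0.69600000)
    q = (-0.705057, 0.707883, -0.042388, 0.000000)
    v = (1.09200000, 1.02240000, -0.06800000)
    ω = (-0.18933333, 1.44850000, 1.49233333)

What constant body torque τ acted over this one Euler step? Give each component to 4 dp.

τ = (-0.2000, -0.1500, -0.0300)

ω₁ − ω₀ = (-0.08933333, -0.05150000, -0.00766667)
τ = I·(Δω/dt) + ω₀×(Iω₀) = (-0.2000, -0.1500, -0.0300)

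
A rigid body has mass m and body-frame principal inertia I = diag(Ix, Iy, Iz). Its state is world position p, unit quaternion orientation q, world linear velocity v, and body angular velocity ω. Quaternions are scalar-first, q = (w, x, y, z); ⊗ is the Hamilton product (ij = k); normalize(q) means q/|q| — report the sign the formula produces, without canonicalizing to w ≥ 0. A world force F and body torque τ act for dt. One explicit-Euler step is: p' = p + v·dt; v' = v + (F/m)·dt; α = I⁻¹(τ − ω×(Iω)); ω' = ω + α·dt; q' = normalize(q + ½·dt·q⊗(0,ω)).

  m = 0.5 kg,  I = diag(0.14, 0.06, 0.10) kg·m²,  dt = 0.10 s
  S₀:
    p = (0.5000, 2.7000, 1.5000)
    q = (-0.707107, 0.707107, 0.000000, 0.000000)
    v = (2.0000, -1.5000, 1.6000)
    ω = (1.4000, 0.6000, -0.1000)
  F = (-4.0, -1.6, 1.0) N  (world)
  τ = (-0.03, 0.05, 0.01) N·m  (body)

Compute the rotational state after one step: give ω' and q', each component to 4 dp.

ω' = (1.3803, 0.6927, -0.0228)
q' = (-0.7544, 0.6557, -0.0176, 0.0247)

angular accel α = (-0.1971, 0.9267, 0.7720)
new body rate ω' = (1.3803, 0.6927, -0.0228)
2q̇ = q⊗(0,ω) = (-0.9899498, -0.9899498, -0.3535535, 0.4949749)
updated quaternion q' = (-0.7544, 0.6557, -0.0176, 0.0247)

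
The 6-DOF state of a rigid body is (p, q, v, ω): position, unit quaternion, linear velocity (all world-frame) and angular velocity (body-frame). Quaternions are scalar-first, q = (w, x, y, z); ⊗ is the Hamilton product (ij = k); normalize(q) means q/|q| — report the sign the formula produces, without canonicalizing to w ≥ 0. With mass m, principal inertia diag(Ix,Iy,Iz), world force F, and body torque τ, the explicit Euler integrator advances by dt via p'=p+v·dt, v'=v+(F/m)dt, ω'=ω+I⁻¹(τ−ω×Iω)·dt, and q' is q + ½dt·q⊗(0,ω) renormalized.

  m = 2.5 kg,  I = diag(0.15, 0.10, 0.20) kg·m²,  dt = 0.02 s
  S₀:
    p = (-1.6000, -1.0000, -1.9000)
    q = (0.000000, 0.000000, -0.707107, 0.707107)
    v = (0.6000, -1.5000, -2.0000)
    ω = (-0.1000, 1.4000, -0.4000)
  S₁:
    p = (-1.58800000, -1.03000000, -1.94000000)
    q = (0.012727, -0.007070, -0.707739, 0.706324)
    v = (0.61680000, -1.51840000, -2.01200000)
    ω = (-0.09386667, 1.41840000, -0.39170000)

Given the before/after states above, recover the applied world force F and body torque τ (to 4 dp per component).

ω₁ − ω₀ = (0.00613333, 0.01840000, 0.00830000)
applied torque τ = (-0.0100, 0.0900, 0.0900)
v₁ − v₀ = (0.01680000, -0.01840000, -0.01200000)
F = m·Δv/dt = (2.1000, -2.3000, -1.5000)

F = (2.1000, -2.3000, -1.5000)
τ = (-0.0100, 0.0900, 0.0900)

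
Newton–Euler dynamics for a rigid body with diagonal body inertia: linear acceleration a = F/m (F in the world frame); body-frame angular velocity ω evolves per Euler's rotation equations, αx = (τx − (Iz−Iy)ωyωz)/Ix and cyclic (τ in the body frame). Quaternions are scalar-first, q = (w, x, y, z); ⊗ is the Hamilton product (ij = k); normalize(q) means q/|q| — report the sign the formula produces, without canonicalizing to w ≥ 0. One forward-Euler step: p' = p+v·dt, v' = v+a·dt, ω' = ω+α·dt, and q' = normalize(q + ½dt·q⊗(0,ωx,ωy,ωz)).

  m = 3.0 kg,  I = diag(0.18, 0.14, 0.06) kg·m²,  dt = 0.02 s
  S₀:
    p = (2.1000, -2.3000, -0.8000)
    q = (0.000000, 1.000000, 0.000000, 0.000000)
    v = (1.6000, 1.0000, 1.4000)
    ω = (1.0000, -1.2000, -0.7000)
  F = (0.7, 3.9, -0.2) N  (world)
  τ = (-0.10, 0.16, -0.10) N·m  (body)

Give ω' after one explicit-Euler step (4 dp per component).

ω' = (0.9964, -1.1651, -0.7493)

(τ − ω×Iω)/I = (-0.1822, 1.7429, -2.4667)
new body rate ω' = (0.9964, -1.1651, -0.7493)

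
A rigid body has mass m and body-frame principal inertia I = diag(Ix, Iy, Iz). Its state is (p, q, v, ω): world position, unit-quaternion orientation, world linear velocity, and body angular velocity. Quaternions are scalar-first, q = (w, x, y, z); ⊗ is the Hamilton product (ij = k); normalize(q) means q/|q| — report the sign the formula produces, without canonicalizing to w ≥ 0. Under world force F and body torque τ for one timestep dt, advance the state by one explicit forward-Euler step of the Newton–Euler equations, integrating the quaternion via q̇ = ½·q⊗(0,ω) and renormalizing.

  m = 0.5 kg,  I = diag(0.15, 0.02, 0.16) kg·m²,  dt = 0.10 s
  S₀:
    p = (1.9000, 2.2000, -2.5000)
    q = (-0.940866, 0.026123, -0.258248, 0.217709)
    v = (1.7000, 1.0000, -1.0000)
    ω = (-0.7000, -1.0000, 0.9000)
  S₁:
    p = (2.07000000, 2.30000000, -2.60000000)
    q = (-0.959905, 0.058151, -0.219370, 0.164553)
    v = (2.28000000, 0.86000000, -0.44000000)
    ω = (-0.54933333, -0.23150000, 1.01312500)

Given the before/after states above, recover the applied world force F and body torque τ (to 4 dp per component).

F = (2.9000, -0.7000, 2.8000)
τ = (0.1000, 0.1600, 0.0900)

rate change Δω = (0.15066667, 0.76850000, 0.11312500)
precession coupling = (-0.1260, 0.0063, -0.0910)
applied torque τ = (0.1000, 0.1600, 0.0900)
velocity change Δv = (0.58000000, -0.14000000, 0.56000000)
applied force F = (2.9000, -0.7000, 2.8000)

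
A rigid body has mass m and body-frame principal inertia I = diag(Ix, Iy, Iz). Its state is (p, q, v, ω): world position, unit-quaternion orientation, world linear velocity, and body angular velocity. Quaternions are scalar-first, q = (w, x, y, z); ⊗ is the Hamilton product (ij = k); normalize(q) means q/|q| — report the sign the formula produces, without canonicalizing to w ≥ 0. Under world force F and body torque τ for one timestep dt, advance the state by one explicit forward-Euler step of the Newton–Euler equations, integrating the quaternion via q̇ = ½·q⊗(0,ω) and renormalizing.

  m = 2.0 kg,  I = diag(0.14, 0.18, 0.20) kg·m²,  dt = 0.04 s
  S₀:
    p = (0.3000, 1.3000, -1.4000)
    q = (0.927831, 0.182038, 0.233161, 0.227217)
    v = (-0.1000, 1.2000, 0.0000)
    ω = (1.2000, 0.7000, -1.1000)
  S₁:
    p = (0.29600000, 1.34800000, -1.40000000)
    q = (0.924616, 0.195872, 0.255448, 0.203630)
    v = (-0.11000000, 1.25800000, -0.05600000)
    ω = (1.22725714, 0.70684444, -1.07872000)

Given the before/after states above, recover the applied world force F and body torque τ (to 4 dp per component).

Δv = v₁−v₀ = (-0.01000000, 0.05800000, -0.05600000)
applied force F = (-0.5000, 2.9000, -2.8000)
Δω = ω₁−ω₀ = (0.02725714, 0.00684444, 0.02128000)
applied torque τ = (0.0800, 0.1100, 0.1400)

F = (-0.5000, 2.9000, -2.8000)
τ = (0.0800, 0.1100, 0.1400)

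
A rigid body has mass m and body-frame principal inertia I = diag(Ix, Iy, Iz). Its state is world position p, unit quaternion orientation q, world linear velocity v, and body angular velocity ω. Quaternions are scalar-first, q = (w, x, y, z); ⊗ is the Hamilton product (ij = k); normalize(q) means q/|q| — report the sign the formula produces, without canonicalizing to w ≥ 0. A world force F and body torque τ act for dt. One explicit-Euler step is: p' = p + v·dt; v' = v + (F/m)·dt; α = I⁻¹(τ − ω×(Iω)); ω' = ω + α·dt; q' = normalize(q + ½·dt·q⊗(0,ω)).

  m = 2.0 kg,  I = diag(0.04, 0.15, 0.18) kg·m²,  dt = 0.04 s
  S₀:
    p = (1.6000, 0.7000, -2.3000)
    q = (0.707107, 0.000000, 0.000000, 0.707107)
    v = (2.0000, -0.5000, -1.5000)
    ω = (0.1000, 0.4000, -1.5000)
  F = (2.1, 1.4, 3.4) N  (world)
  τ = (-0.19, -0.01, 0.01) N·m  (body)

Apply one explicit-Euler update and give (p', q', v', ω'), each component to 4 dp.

p' = (1.6800, 0.6800, -2.3600)
q' = (0.7280, -0.0042, 0.0071, 0.6856)
v' = (2.0420, -0.4720, -1.4320)
ω' = (-0.0720, 0.3917, -1.4988)

new position p' = (1.6800, 0.6800, -2.3600)
v' = v + a·dt = (2.0420, -0.4720, -1.4320)
gyro term ω×Iω = (-0.0180, 0.0210, 0.0044)
(τ − ω×Iω)/I = (-4.3000, -0.2067, 0.0311)
new body rate ω' = (-0.0720, 0.3917, -1.4988)
Hamilton product q⊗(0,ω) = (1.0606605, -0.2121321, 0.3535535, -1.0606605)
q' = normalize(q + ½dt·q⊗(0,ω)) = (0.7280, -0.0042, 0.0071, 0.6856)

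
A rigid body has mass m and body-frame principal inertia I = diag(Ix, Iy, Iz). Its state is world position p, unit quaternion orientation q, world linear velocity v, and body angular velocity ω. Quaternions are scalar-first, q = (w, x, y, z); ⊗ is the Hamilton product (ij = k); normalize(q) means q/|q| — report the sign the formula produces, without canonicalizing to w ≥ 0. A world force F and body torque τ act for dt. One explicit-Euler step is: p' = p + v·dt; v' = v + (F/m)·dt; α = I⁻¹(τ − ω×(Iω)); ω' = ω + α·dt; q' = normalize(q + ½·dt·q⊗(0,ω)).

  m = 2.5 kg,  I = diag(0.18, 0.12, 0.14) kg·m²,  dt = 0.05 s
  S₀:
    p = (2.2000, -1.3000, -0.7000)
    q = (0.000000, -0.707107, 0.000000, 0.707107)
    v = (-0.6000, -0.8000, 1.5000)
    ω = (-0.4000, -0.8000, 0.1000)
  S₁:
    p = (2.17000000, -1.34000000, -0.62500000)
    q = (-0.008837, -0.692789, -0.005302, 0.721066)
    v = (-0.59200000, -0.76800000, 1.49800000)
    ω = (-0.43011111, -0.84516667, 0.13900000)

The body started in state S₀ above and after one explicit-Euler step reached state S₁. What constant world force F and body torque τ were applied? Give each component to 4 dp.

F = (0.4000, 1.6000, -0.1000)
τ = (-0.1100, -0.1100, 0.0900)

ω₁ − ω₀ = (-0.03011111, -0.04516667, 0.03900000)
ω₀×(Iω₀) = (-0.0016, -0.0016, -0.0192)
I·α + gyro = (-0.1100, -0.1100, 0.0900)
Δv = v₁−v₀ = (0.00800000, 0.03200000, -0.00200000)
applied force F = (0.4000, 1.6000, -0.1000)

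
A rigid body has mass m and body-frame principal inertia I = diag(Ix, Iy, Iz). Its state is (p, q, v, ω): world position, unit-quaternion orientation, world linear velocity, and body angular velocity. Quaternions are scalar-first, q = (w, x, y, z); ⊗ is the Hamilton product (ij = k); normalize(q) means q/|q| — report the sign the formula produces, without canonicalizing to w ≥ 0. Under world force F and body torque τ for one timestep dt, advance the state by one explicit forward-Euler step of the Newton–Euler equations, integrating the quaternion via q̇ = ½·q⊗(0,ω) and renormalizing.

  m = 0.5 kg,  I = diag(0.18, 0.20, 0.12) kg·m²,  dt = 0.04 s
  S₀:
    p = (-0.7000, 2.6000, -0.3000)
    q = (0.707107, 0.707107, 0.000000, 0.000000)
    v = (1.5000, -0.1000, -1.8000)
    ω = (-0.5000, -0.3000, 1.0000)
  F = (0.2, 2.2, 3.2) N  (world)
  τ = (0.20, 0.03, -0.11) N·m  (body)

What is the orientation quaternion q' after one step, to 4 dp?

2q̇ = q⊗(0,ω) = (0.3535535, -0.3535535, -0.9192391, 0.4949749)
q' = normalize(q + ½dt·q⊗(0,ω)) = (0.7140, 0.6998, -0.0184, 0.0099)

q' = (0.7140, 0.6998, -0.0184, 0.0099)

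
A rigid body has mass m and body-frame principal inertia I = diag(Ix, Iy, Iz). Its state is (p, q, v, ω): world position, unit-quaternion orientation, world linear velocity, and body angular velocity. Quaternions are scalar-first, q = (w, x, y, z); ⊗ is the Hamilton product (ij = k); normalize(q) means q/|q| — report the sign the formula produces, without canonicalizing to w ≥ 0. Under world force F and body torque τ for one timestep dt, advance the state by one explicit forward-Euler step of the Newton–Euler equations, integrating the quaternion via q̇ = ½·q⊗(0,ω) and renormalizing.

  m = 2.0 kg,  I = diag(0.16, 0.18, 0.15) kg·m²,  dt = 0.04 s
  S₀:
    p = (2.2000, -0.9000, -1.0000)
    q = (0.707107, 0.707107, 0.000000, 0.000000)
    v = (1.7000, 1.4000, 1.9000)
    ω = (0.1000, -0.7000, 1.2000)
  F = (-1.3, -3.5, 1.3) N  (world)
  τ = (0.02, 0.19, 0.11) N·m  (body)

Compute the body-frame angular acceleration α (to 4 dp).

gyro term ω×Iω = (0.0252, 0.0012, -0.0014)
α = I⁻¹(τ − ω×Iω) = (-0.0325, 1.0489, 0.7427)

α = (-0.0325, 1.0489, 0.7427)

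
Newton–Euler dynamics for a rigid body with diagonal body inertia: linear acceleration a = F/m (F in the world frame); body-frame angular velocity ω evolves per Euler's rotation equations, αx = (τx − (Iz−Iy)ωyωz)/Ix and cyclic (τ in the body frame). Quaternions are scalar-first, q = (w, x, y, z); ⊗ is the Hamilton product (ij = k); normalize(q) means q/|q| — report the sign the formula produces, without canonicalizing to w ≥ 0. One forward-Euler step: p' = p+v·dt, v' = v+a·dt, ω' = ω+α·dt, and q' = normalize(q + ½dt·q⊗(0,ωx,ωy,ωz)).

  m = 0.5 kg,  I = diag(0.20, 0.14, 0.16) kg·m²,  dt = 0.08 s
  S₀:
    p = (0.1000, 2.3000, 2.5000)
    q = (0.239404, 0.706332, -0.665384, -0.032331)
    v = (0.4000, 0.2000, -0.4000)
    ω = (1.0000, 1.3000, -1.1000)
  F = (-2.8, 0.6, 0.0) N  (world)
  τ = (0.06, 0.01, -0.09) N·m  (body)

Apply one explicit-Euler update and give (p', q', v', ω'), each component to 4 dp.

p' = (0.1320, 2.3160, 2.4680)
q' = (0.2436, 0.7445, -0.6212, 0.0204)
v' = (-0.0480, 0.2960, -0.4000)
ω' = (1.0354, 1.3309, -1.1060)

gyro term ω×Iω = (-0.0286, -0.0440, -0.0780)
angular accel α = (0.4430, 0.3857, -0.0750)
new body rate ω' = (1.0354, 1.3309, -1.1060)
2q̇ = q⊗(0,ω) = (0.1231031, 1.0133567, 1.0558594, 1.3202712)
q' = normalize(q + ½dt·q⊗(0,ω)) = (0.2436, 0.7445, -0.6212, 0.0204)
p' = p + v·dt = (0.1320, 2.3160, 2.4680)
new velocity v' = (-0.0480, 0.2960, -0.4000)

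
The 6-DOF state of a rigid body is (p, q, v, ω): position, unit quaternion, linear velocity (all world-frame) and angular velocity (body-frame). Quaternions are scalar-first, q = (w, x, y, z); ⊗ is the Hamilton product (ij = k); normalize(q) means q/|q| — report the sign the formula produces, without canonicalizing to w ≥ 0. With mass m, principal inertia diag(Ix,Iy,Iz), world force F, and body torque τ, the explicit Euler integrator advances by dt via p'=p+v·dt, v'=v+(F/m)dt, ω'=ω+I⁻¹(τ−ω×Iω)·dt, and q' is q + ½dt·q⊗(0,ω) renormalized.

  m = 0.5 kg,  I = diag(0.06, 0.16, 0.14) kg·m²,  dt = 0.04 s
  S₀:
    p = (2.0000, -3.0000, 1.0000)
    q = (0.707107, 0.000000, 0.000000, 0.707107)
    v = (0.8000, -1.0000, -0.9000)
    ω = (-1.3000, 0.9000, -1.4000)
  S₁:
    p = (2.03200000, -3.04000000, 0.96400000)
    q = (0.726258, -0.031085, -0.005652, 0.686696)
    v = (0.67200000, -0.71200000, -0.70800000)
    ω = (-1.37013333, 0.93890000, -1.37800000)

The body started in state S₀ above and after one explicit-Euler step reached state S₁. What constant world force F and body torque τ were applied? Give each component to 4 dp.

F = (-1.6000, 3.6000, 2.4000)
τ = (-0.0800, 0.0100, -0.0400)

Δω = ω₁−ω₀ = (-0.07013333, 0.03890000, 0.02200000)
ω₀×(Iω₀) = (0.0252, -0.1456, -0.1170)
I·α + gyro = (-0.0800, 0.0100, -0.0400)
v₁ − v₀ = (-0.12800000, 0.28800000, 0.19200000)
applied force F = (-1.6000, 3.6000, 2.4000)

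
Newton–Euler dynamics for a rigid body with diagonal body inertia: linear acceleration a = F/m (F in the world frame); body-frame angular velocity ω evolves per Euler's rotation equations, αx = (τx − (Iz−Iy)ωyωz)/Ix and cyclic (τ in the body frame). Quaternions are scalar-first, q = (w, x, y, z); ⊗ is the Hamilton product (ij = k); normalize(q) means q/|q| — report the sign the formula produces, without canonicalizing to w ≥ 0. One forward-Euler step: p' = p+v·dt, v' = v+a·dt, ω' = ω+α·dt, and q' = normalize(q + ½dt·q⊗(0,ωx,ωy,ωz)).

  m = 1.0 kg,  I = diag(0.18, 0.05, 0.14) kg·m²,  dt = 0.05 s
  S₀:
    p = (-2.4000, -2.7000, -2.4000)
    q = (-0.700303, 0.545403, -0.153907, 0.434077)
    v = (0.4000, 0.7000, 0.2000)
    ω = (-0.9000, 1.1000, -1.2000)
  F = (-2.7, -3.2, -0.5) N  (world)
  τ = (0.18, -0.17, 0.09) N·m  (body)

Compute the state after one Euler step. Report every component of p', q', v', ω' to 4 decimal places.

precession coupling ω×(Iω) = (-0.1188, 0.0432, 0.1287)
angular accel α = (1.6600, -4.2640, -0.2764)
ω' = ω + α·dt = (-0.8170, 0.8868, -1.2138)
2q̇ = q⊗(0,ω) = (1.1810528, 0.3374764, -0.5065190, 1.3017906)
q + ½dt·q⊗(0,ω), renormalized = (-0.6701, 0.5532, -0.1664, 0.4661)
linear accel F/m = (-2.7000, -3.2000, -0.5000)
p' = p + v·dt = (-2.3800, -2.6650, -2.3900)
new velocity v' = (0.2650, 0.5400, 0.1750)

p' = (-2.3800, -2.6650, -2.3900)
q' = (-0.6701, 0.5532, -0.1664, 0.4661)
v' = (0.2650, 0.5400, 0.1750)
ω' = (-0.8170, 0.8868, -1.2138)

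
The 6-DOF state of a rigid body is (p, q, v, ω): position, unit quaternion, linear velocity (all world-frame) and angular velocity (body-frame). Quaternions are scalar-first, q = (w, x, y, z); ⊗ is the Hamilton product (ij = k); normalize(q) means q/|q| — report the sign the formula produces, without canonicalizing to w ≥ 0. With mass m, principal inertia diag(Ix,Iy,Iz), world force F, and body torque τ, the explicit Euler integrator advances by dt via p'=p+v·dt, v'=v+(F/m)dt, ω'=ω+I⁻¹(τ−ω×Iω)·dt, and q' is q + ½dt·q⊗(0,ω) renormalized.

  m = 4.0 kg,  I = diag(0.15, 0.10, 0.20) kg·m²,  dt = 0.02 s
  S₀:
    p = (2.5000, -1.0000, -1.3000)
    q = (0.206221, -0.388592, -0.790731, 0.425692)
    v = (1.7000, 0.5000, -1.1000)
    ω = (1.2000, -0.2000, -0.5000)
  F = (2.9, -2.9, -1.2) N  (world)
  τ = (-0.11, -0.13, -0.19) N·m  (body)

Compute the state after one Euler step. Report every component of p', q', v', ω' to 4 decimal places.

p' = (2.5340, -0.9900, -1.3220)
q' = (0.2114, -0.3813, -0.7879, 0.4349)
v' = (1.7145, 0.4855, -1.1060)
ω' = (1.1840, -0.2320, -0.5202)

α = I⁻¹(τ − ω×Iω) = (-0.8000, -1.6000, -1.0100)
ω + α·dt = (1.1840, -0.2320, -0.5202)
q⊗(0,ω) = (0.5210102, 0.7279691, 0.2752902, 0.9234851)
q + ½dt·q⊗(0,ω), renormalized = (0.2114, -0.3813, -0.7879, 0.4349)
linear accel F/m = (0.7250, -0.7250, -0.3000)
new position p' = (2.5340, -0.9900, -1.3220)
v + (F/m)dt = (1.7145, 0.4855, -1.1060)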